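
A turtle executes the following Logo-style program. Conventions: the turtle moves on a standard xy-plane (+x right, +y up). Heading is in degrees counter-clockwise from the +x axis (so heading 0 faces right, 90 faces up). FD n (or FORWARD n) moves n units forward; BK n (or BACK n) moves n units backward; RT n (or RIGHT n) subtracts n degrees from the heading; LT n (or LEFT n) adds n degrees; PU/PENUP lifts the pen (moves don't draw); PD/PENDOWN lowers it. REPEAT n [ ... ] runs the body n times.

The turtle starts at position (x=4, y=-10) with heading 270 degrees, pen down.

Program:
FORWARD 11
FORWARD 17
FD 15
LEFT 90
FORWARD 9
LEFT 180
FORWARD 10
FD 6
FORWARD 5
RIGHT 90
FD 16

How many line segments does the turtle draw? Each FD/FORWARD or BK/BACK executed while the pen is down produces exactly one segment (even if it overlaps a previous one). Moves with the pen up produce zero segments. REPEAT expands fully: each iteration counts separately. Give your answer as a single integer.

Answer: 8

Derivation:
Executing turtle program step by step:
Start: pos=(4,-10), heading=270, pen down
FD 11: (4,-10) -> (4,-21) [heading=270, draw]
FD 17: (4,-21) -> (4,-38) [heading=270, draw]
FD 15: (4,-38) -> (4,-53) [heading=270, draw]
LT 90: heading 270 -> 0
FD 9: (4,-53) -> (13,-53) [heading=0, draw]
LT 180: heading 0 -> 180
FD 10: (13,-53) -> (3,-53) [heading=180, draw]
FD 6: (3,-53) -> (-3,-53) [heading=180, draw]
FD 5: (-3,-53) -> (-8,-53) [heading=180, draw]
RT 90: heading 180 -> 90
FD 16: (-8,-53) -> (-8,-37) [heading=90, draw]
Final: pos=(-8,-37), heading=90, 8 segment(s) drawn
Segments drawn: 8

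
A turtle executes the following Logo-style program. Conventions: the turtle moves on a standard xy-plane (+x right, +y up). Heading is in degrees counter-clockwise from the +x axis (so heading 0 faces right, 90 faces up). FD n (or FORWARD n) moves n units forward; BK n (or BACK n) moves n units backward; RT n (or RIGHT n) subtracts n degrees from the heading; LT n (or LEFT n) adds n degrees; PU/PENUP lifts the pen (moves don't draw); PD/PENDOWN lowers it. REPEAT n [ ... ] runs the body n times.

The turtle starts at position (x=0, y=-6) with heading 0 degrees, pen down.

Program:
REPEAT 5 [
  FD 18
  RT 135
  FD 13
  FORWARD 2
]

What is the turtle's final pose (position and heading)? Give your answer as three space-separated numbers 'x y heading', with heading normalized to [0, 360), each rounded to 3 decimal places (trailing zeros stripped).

Answer: -4.393 -9.062 45

Derivation:
Executing turtle program step by step:
Start: pos=(0,-6), heading=0, pen down
REPEAT 5 [
  -- iteration 1/5 --
  FD 18: (0,-6) -> (18,-6) [heading=0, draw]
  RT 135: heading 0 -> 225
  FD 13: (18,-6) -> (8.808,-15.192) [heading=225, draw]
  FD 2: (8.808,-15.192) -> (7.393,-16.607) [heading=225, draw]
  -- iteration 2/5 --
  FD 18: (7.393,-16.607) -> (-5.335,-29.335) [heading=225, draw]
  RT 135: heading 225 -> 90
  FD 13: (-5.335,-29.335) -> (-5.335,-16.335) [heading=90, draw]
  FD 2: (-5.335,-16.335) -> (-5.335,-14.335) [heading=90, draw]
  -- iteration 3/5 --
  FD 18: (-5.335,-14.335) -> (-5.335,3.665) [heading=90, draw]
  RT 135: heading 90 -> 315
  FD 13: (-5.335,3.665) -> (3.858,-5.527) [heading=315, draw]
  FD 2: (3.858,-5.527) -> (5.272,-6.941) [heading=315, draw]
  -- iteration 4/5 --
  FD 18: (5.272,-6.941) -> (18,-19.669) [heading=315, draw]
  RT 135: heading 315 -> 180
  FD 13: (18,-19.669) -> (5,-19.669) [heading=180, draw]
  FD 2: (5,-19.669) -> (3,-19.669) [heading=180, draw]
  -- iteration 5/5 --
  FD 18: (3,-19.669) -> (-15,-19.669) [heading=180, draw]
  RT 135: heading 180 -> 45
  FD 13: (-15,-19.669) -> (-5.808,-10.477) [heading=45, draw]
  FD 2: (-5.808,-10.477) -> (-4.393,-9.062) [heading=45, draw]
]
Final: pos=(-4.393,-9.062), heading=45, 15 segment(s) drawn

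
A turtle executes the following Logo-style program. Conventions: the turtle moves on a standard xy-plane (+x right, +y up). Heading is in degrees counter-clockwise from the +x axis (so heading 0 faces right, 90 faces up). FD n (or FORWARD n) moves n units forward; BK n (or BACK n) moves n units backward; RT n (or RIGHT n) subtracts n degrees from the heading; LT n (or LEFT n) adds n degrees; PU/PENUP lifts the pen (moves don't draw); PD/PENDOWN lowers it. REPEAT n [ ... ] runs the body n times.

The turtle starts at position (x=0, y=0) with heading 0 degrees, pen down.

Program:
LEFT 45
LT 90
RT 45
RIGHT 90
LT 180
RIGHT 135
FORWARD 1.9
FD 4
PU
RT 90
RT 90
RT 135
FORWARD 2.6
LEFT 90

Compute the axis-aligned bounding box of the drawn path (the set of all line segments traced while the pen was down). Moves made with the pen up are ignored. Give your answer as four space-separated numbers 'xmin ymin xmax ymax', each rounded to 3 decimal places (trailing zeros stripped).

Executing turtle program step by step:
Start: pos=(0,0), heading=0, pen down
LT 45: heading 0 -> 45
LT 90: heading 45 -> 135
RT 45: heading 135 -> 90
RT 90: heading 90 -> 0
LT 180: heading 0 -> 180
RT 135: heading 180 -> 45
FD 1.9: (0,0) -> (1.344,1.344) [heading=45, draw]
FD 4: (1.344,1.344) -> (4.172,4.172) [heading=45, draw]
PU: pen up
RT 90: heading 45 -> 315
RT 90: heading 315 -> 225
RT 135: heading 225 -> 90
FD 2.6: (4.172,4.172) -> (4.172,6.772) [heading=90, move]
LT 90: heading 90 -> 180
Final: pos=(4.172,6.772), heading=180, 2 segment(s) drawn

Segment endpoints: x in {0, 1.344, 4.172}, y in {0, 1.344, 4.172}
xmin=0, ymin=0, xmax=4.172, ymax=4.172

Answer: 0 0 4.172 4.172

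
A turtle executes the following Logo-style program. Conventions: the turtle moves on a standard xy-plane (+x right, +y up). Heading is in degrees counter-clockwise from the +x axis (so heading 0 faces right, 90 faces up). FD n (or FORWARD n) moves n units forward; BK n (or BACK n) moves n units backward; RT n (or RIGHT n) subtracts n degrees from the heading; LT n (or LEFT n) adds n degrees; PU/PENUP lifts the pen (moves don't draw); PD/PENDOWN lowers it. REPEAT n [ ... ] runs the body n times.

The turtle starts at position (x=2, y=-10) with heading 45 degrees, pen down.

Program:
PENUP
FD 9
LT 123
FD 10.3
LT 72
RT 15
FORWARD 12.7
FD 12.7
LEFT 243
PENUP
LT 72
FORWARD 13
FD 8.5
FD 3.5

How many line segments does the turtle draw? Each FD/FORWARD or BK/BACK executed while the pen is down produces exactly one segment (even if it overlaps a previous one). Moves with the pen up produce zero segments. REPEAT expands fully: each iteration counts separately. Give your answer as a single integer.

Answer: 0

Derivation:
Executing turtle program step by step:
Start: pos=(2,-10), heading=45, pen down
PU: pen up
FD 9: (2,-10) -> (8.364,-3.636) [heading=45, move]
LT 123: heading 45 -> 168
FD 10.3: (8.364,-3.636) -> (-1.711,-1.495) [heading=168, move]
LT 72: heading 168 -> 240
RT 15: heading 240 -> 225
FD 12.7: (-1.711,-1.495) -> (-10.691,-10.475) [heading=225, move]
FD 12.7: (-10.691,-10.475) -> (-19.671,-19.455) [heading=225, move]
LT 243: heading 225 -> 108
PU: pen up
LT 72: heading 108 -> 180
FD 13: (-19.671,-19.455) -> (-32.671,-19.455) [heading=180, move]
FD 8.5: (-32.671,-19.455) -> (-41.171,-19.455) [heading=180, move]
FD 3.5: (-41.171,-19.455) -> (-44.671,-19.455) [heading=180, move]
Final: pos=(-44.671,-19.455), heading=180, 0 segment(s) drawn
Segments drawn: 0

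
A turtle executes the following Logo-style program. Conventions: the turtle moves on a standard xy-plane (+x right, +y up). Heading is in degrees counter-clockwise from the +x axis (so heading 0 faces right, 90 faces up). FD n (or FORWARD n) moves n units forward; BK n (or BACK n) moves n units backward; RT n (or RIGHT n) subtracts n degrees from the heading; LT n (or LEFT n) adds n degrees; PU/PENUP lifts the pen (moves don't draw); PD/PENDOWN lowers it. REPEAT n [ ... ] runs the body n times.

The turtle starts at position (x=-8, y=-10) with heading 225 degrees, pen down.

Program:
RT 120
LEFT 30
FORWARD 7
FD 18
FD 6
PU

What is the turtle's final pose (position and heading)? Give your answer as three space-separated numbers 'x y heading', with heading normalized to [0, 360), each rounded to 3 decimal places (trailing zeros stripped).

Executing turtle program step by step:
Start: pos=(-8,-10), heading=225, pen down
RT 120: heading 225 -> 105
LT 30: heading 105 -> 135
FD 7: (-8,-10) -> (-12.95,-5.05) [heading=135, draw]
FD 18: (-12.95,-5.05) -> (-25.678,7.678) [heading=135, draw]
FD 6: (-25.678,7.678) -> (-29.92,11.92) [heading=135, draw]
PU: pen up
Final: pos=(-29.92,11.92), heading=135, 3 segment(s) drawn

Answer: -29.92 11.92 135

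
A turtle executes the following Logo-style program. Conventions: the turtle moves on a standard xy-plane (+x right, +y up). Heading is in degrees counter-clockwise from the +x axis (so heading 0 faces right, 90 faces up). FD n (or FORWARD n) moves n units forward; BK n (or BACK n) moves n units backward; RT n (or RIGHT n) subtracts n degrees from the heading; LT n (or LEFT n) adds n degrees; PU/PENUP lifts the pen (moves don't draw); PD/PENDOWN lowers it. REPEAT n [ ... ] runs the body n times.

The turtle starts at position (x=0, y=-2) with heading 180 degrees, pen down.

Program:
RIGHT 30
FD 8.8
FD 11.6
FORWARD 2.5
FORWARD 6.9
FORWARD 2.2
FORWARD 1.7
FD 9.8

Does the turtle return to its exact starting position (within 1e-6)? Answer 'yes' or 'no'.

Executing turtle program step by step:
Start: pos=(0,-2), heading=180, pen down
RT 30: heading 180 -> 150
FD 8.8: (0,-2) -> (-7.621,2.4) [heading=150, draw]
FD 11.6: (-7.621,2.4) -> (-17.667,8.2) [heading=150, draw]
FD 2.5: (-17.667,8.2) -> (-19.832,9.45) [heading=150, draw]
FD 6.9: (-19.832,9.45) -> (-25.808,12.9) [heading=150, draw]
FD 2.2: (-25.808,12.9) -> (-27.713,14) [heading=150, draw]
FD 1.7: (-27.713,14) -> (-29.185,14.85) [heading=150, draw]
FD 9.8: (-29.185,14.85) -> (-37.672,19.75) [heading=150, draw]
Final: pos=(-37.672,19.75), heading=150, 7 segment(s) drawn

Start position: (0, -2)
Final position: (-37.672, 19.75)
Distance = 43.5; >= 1e-6 -> NOT closed

Answer: no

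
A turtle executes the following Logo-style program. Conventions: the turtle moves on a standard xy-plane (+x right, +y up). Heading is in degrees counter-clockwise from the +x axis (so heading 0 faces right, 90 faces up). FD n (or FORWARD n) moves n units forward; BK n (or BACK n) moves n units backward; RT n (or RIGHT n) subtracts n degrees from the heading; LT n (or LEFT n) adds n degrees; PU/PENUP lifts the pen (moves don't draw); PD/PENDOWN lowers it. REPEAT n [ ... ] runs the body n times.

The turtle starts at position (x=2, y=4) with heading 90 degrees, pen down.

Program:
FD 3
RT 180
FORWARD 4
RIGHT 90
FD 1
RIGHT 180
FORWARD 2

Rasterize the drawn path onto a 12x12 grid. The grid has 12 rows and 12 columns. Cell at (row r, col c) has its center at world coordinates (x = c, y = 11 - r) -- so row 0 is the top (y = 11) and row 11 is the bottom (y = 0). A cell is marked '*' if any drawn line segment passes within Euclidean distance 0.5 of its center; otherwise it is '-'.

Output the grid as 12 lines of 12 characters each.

Segment 0: (2,4) -> (2,7)
Segment 1: (2,7) -> (2,3)
Segment 2: (2,3) -> (1,3)
Segment 3: (1,3) -> (3,3)

Answer: ------------
------------
------------
------------
--*---------
--*---------
--*---------
--*---------
-***--------
------------
------------
------------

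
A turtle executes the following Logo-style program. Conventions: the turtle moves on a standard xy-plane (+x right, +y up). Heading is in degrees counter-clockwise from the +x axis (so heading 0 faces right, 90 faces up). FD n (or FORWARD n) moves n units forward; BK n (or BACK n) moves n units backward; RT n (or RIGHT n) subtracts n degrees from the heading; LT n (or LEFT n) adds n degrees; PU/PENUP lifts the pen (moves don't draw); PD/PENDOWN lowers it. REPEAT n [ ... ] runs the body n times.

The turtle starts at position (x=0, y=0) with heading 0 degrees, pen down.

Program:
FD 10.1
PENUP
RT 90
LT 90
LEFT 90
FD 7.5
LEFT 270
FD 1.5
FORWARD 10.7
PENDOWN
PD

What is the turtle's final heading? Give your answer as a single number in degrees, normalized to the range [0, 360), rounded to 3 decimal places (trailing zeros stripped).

Answer: 0

Derivation:
Executing turtle program step by step:
Start: pos=(0,0), heading=0, pen down
FD 10.1: (0,0) -> (10.1,0) [heading=0, draw]
PU: pen up
RT 90: heading 0 -> 270
LT 90: heading 270 -> 0
LT 90: heading 0 -> 90
FD 7.5: (10.1,0) -> (10.1,7.5) [heading=90, move]
LT 270: heading 90 -> 0
FD 1.5: (10.1,7.5) -> (11.6,7.5) [heading=0, move]
FD 10.7: (11.6,7.5) -> (22.3,7.5) [heading=0, move]
PD: pen down
PD: pen down
Final: pos=(22.3,7.5), heading=0, 1 segment(s) drawn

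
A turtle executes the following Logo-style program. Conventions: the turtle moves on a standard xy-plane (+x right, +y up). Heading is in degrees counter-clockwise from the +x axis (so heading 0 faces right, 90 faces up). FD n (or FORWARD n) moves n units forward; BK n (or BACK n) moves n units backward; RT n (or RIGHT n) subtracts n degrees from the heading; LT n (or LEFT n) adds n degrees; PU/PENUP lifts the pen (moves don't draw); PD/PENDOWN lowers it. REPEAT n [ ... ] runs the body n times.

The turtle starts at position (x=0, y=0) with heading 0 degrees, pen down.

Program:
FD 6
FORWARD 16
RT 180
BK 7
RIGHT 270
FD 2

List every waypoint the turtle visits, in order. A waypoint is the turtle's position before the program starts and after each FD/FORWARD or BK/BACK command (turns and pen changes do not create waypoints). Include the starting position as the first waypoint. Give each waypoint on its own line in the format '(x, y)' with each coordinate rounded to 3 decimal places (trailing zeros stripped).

Executing turtle program step by step:
Start: pos=(0,0), heading=0, pen down
FD 6: (0,0) -> (6,0) [heading=0, draw]
FD 16: (6,0) -> (22,0) [heading=0, draw]
RT 180: heading 0 -> 180
BK 7: (22,0) -> (29,0) [heading=180, draw]
RT 270: heading 180 -> 270
FD 2: (29,0) -> (29,-2) [heading=270, draw]
Final: pos=(29,-2), heading=270, 4 segment(s) drawn
Waypoints (5 total):
(0, 0)
(6, 0)
(22, 0)
(29, 0)
(29, -2)

Answer: (0, 0)
(6, 0)
(22, 0)
(29, 0)
(29, -2)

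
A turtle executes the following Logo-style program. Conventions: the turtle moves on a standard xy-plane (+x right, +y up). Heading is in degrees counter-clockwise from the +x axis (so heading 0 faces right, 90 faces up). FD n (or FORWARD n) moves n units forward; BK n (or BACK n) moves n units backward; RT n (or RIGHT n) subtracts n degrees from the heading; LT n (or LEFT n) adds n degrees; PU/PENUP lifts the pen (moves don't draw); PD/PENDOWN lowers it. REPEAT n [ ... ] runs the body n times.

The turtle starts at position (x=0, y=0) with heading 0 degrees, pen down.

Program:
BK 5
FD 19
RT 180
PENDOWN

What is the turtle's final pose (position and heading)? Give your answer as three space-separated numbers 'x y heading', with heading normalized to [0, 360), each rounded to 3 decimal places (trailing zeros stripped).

Answer: 14 0 180

Derivation:
Executing turtle program step by step:
Start: pos=(0,0), heading=0, pen down
BK 5: (0,0) -> (-5,0) [heading=0, draw]
FD 19: (-5,0) -> (14,0) [heading=0, draw]
RT 180: heading 0 -> 180
PD: pen down
Final: pos=(14,0), heading=180, 2 segment(s) drawn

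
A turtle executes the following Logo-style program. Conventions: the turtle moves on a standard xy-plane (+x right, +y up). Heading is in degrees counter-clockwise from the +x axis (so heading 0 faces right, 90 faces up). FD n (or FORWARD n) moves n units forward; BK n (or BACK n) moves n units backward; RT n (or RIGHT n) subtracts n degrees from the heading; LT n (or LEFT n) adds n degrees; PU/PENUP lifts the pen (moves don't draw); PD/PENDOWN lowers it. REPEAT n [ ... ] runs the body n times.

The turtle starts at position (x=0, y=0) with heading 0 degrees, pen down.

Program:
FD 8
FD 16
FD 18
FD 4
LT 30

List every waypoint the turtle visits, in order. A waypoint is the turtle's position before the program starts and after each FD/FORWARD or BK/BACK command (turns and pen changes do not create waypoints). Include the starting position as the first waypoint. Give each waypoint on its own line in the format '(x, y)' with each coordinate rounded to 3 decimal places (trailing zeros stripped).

Answer: (0, 0)
(8, 0)
(24, 0)
(42, 0)
(46, 0)

Derivation:
Executing turtle program step by step:
Start: pos=(0,0), heading=0, pen down
FD 8: (0,0) -> (8,0) [heading=0, draw]
FD 16: (8,0) -> (24,0) [heading=0, draw]
FD 18: (24,0) -> (42,0) [heading=0, draw]
FD 4: (42,0) -> (46,0) [heading=0, draw]
LT 30: heading 0 -> 30
Final: pos=(46,0), heading=30, 4 segment(s) drawn
Waypoints (5 total):
(0, 0)
(8, 0)
(24, 0)
(42, 0)
(46, 0)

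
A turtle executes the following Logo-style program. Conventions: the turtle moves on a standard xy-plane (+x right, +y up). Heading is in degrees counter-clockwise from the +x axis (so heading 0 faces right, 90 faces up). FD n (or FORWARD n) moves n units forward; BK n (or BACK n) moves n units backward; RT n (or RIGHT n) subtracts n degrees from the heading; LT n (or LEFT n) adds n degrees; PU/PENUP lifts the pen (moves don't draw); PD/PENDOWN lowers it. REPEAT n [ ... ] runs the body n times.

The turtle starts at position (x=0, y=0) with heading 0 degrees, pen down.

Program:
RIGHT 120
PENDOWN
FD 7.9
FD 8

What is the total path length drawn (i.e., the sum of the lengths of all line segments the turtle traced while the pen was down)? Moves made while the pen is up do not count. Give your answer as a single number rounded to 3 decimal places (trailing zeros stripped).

Executing turtle program step by step:
Start: pos=(0,0), heading=0, pen down
RT 120: heading 0 -> 240
PD: pen down
FD 7.9: (0,0) -> (-3.95,-6.842) [heading=240, draw]
FD 8: (-3.95,-6.842) -> (-7.95,-13.77) [heading=240, draw]
Final: pos=(-7.95,-13.77), heading=240, 2 segment(s) drawn

Segment lengths:
  seg 1: (0,0) -> (-3.95,-6.842), length = 7.9
  seg 2: (-3.95,-6.842) -> (-7.95,-13.77), length = 8
Total = 15.9

Answer: 15.9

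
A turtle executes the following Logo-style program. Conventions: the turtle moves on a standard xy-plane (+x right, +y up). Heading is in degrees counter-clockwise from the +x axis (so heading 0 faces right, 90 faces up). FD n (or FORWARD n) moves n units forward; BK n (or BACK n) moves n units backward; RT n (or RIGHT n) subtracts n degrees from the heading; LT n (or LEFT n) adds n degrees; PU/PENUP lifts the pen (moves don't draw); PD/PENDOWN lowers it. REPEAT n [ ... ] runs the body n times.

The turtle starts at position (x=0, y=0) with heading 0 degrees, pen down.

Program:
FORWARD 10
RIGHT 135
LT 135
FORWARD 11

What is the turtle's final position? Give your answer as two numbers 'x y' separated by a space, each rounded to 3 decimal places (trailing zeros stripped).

Executing turtle program step by step:
Start: pos=(0,0), heading=0, pen down
FD 10: (0,0) -> (10,0) [heading=0, draw]
RT 135: heading 0 -> 225
LT 135: heading 225 -> 0
FD 11: (10,0) -> (21,0) [heading=0, draw]
Final: pos=(21,0), heading=0, 2 segment(s) drawn

Answer: 21 0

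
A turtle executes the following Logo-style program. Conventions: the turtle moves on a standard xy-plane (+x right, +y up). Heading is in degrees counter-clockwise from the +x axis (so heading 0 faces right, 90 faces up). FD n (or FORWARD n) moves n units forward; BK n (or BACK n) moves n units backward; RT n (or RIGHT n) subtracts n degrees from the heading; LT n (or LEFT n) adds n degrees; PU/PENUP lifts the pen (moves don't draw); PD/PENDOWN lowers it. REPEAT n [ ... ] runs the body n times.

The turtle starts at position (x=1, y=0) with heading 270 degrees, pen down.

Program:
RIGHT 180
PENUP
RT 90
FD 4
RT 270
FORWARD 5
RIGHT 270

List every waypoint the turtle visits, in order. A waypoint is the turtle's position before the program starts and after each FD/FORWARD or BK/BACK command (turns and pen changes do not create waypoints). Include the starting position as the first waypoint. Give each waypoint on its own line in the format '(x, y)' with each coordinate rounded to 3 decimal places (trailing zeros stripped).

Executing turtle program step by step:
Start: pos=(1,0), heading=270, pen down
RT 180: heading 270 -> 90
PU: pen up
RT 90: heading 90 -> 0
FD 4: (1,0) -> (5,0) [heading=0, move]
RT 270: heading 0 -> 90
FD 5: (5,0) -> (5,5) [heading=90, move]
RT 270: heading 90 -> 180
Final: pos=(5,5), heading=180, 0 segment(s) drawn
Waypoints (3 total):
(1, 0)
(5, 0)
(5, 5)

Answer: (1, 0)
(5, 0)
(5, 5)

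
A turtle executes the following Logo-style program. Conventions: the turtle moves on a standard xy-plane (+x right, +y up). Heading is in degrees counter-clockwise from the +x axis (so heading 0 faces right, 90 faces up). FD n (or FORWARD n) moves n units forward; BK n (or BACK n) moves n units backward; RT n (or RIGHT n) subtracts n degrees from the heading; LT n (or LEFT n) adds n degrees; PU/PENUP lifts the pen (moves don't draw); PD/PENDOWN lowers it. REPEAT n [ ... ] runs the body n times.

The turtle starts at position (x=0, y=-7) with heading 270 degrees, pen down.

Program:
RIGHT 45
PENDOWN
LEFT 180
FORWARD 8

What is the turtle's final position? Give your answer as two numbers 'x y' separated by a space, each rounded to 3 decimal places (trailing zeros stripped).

Executing turtle program step by step:
Start: pos=(0,-7), heading=270, pen down
RT 45: heading 270 -> 225
PD: pen down
LT 180: heading 225 -> 45
FD 8: (0,-7) -> (5.657,-1.343) [heading=45, draw]
Final: pos=(5.657,-1.343), heading=45, 1 segment(s) drawn

Answer: 5.657 -1.343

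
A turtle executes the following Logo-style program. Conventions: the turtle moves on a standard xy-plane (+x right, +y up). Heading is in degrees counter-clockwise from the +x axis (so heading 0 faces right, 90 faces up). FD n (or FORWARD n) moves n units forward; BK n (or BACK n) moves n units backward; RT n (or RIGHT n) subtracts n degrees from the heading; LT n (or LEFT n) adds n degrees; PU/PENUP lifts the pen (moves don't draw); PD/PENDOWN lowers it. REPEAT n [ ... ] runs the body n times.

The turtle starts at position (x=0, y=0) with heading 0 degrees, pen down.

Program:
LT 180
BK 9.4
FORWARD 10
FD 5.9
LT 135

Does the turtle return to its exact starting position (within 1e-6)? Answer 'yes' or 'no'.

Executing turtle program step by step:
Start: pos=(0,0), heading=0, pen down
LT 180: heading 0 -> 180
BK 9.4: (0,0) -> (9.4,0) [heading=180, draw]
FD 10: (9.4,0) -> (-0.6,0) [heading=180, draw]
FD 5.9: (-0.6,0) -> (-6.5,0) [heading=180, draw]
LT 135: heading 180 -> 315
Final: pos=(-6.5,0), heading=315, 3 segment(s) drawn

Start position: (0, 0)
Final position: (-6.5, 0)
Distance = 6.5; >= 1e-6 -> NOT closed

Answer: no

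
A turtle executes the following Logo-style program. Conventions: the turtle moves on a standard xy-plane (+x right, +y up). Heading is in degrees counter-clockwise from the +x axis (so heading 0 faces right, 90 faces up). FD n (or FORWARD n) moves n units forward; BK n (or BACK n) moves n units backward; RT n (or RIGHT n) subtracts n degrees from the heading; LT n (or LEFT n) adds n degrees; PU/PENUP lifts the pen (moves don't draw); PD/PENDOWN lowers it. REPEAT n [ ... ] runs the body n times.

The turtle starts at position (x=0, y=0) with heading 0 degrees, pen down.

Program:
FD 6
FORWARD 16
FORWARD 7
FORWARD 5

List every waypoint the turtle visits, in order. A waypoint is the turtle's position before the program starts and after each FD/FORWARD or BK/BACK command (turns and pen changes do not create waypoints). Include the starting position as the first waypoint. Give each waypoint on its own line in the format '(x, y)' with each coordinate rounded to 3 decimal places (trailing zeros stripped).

Answer: (0, 0)
(6, 0)
(22, 0)
(29, 0)
(34, 0)

Derivation:
Executing turtle program step by step:
Start: pos=(0,0), heading=0, pen down
FD 6: (0,0) -> (6,0) [heading=0, draw]
FD 16: (6,0) -> (22,0) [heading=0, draw]
FD 7: (22,0) -> (29,0) [heading=0, draw]
FD 5: (29,0) -> (34,0) [heading=0, draw]
Final: pos=(34,0), heading=0, 4 segment(s) drawn
Waypoints (5 total):
(0, 0)
(6, 0)
(22, 0)
(29, 0)
(34, 0)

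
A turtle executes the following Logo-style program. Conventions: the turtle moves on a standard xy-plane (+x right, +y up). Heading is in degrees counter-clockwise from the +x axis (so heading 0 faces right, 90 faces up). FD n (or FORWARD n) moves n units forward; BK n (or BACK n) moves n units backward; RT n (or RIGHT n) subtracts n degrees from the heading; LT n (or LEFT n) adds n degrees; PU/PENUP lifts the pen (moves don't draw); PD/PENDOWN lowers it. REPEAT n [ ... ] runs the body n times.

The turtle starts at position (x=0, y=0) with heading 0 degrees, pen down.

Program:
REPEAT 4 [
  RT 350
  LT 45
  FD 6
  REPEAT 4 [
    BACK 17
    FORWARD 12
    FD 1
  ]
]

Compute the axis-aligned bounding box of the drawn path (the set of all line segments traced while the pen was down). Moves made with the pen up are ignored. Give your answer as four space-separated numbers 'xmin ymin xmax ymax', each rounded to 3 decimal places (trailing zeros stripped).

Executing turtle program step by step:
Start: pos=(0,0), heading=0, pen down
REPEAT 4 [
  -- iteration 1/4 --
  RT 350: heading 0 -> 10
  LT 45: heading 10 -> 55
  FD 6: (0,0) -> (3.441,4.915) [heading=55, draw]
  REPEAT 4 [
    -- iteration 1/4 --
    BK 17: (3.441,4.915) -> (-6.309,-9.011) [heading=55, draw]
    FD 12: (-6.309,-9.011) -> (0.574,0.819) [heading=55, draw]
    FD 1: (0.574,0.819) -> (1.147,1.638) [heading=55, draw]
    -- iteration 2/4 --
    BK 17: (1.147,1.638) -> (-8.604,-12.287) [heading=55, draw]
    FD 12: (-8.604,-12.287) -> (-1.721,-2.457) [heading=55, draw]
    FD 1: (-1.721,-2.457) -> (-1.147,-1.638) [heading=55, draw]
    -- iteration 3/4 --
    BK 17: (-1.147,-1.638) -> (-10.898,-15.564) [heading=55, draw]
    FD 12: (-10.898,-15.564) -> (-4.015,-5.734) [heading=55, draw]
    FD 1: (-4.015,-5.734) -> (-3.441,-4.915) [heading=55, draw]
    -- iteration 4/4 --
    BK 17: (-3.441,-4.915) -> (-13.192,-18.84) [heading=55, draw]
    FD 12: (-13.192,-18.84) -> (-6.309,-9.011) [heading=55, draw]
    FD 1: (-6.309,-9.011) -> (-5.736,-8.192) [heading=55, draw]
  ]
  -- iteration 2/4 --
  RT 350: heading 55 -> 65
  LT 45: heading 65 -> 110
  FD 6: (-5.736,-8.192) -> (-7.788,-2.553) [heading=110, draw]
  REPEAT 4 [
    -- iteration 1/4 --
    BK 17: (-7.788,-2.553) -> (-1.974,-18.528) [heading=110, draw]
    FD 12: (-1.974,-18.528) -> (-6.078,-7.252) [heading=110, draw]
    FD 1: (-6.078,-7.252) -> (-6.42,-6.312) [heading=110, draw]
    -- iteration 2/4 --
    BK 17: (-6.42,-6.312) -> (-0.605,-22.287) [heading=110, draw]
    FD 12: (-0.605,-22.287) -> (-4.71,-11.011) [heading=110, draw]
    FD 1: (-4.71,-11.011) -> (-5.052,-10.071) [heading=110, draw]
    -- iteration 3/4 --
    BK 17: (-5.052,-10.071) -> (0.763,-26.046) [heading=110, draw]
    FD 12: (0.763,-26.046) -> (-3.342,-14.769) [heading=110, draw]
    FD 1: (-3.342,-14.769) -> (-3.684,-13.83) [heading=110, draw]
    -- iteration 4/4 --
    BK 17: (-3.684,-13.83) -> (2.131,-29.804) [heading=110, draw]
    FD 12: (2.131,-29.804) -> (-1.974,-18.528) [heading=110, draw]
    FD 1: (-1.974,-18.528) -> (-2.316,-17.588) [heading=110, draw]
  ]
  -- iteration 3/4 --
  RT 350: heading 110 -> 120
  LT 45: heading 120 -> 165
  FD 6: (-2.316,-17.588) -> (-8.111,-16.036) [heading=165, draw]
  REPEAT 4 [
    -- iteration 1/4 --
    BK 17: (-8.111,-16.036) -> (8.31,-20.435) [heading=165, draw]
    FD 12: (8.31,-20.435) -> (-3.281,-17.33) [heading=165, draw]
    FD 1: (-3.281,-17.33) -> (-4.247,-17.071) [heading=165, draw]
    -- iteration 2/4 --
    BK 17: (-4.247,-17.071) -> (12.173,-21.471) [heading=165, draw]
    FD 12: (12.173,-21.471) -> (0.582,-18.365) [heading=165, draw]
    FD 1: (0.582,-18.365) -> (-0.384,-18.106) [heading=165, draw]
    -- iteration 3/4 --
    BK 17: (-0.384,-18.106) -> (16.037,-22.506) [heading=165, draw]
    FD 12: (16.037,-22.506) -> (4.446,-19.4) [heading=165, draw]
    FD 1: (4.446,-19.4) -> (3.48,-19.141) [heading=165, draw]
    -- iteration 4/4 --
    BK 17: (3.48,-19.141) -> (19.901,-23.541) [heading=165, draw]
    FD 12: (19.901,-23.541) -> (8.31,-20.435) [heading=165, draw]
    FD 1: (8.31,-20.435) -> (7.344,-20.177) [heading=165, draw]
  ]
  -- iteration 4/4 --
  RT 350: heading 165 -> 175
  LT 45: heading 175 -> 220
  FD 6: (7.344,-20.177) -> (2.747,-24.033) [heading=220, draw]
  REPEAT 4 [
    -- iteration 1/4 --
    BK 17: (2.747,-24.033) -> (15.77,-13.106) [heading=220, draw]
    FD 12: (15.77,-13.106) -> (6.578,-20.819) [heading=220, draw]
    FD 1: (6.578,-20.819) -> (5.812,-21.462) [heading=220, draw]
    -- iteration 2/4 --
    BK 17: (5.812,-21.462) -> (18.834,-10.535) [heading=220, draw]
    FD 12: (18.834,-10.535) -> (9.642,-18.248) [heading=220, draw]
    FD 1: (9.642,-18.248) -> (8.876,-18.891) [heading=220, draw]
    -- iteration 3/4 --
    BK 17: (8.876,-18.891) -> (21.899,-7.964) [heading=220, draw]
    FD 12: (21.899,-7.964) -> (12.706,-15.677) [heading=220, draw]
    FD 1: (12.706,-15.677) -> (11.94,-16.32) [heading=220, draw]
    -- iteration 4/4 --
    BK 17: (11.94,-16.32) -> (24.963,-5.393) [heading=220, draw]
    FD 12: (24.963,-5.393) -> (15.77,-13.106) [heading=220, draw]
    FD 1: (15.77,-13.106) -> (15.004,-13.749) [heading=220, draw]
  ]
]
Final: pos=(15.004,-13.749), heading=220, 52 segment(s) drawn

Segment endpoints: x in {-13.192, -10.898, -8.604, -8.111, -7.788, -6.42, -6.309, -6.309, -6.078, -5.736, -5.052, -4.71, -4.247, -4.015, -3.684, -3.441, -3.342, -3.281, -2.316, -1.974, -1.974, -1.721, -1.147, -0.605, -0.384, 0, 0.574, 0.582, 0.763, 1.147, 2.131, 2.747, 3.441, 3.48, 4.446, 5.812, 6.578, 7.344, 8.31, 8.31, 8.876, 9.642, 11.94, 12.173, 12.706, 15.004, 15.77, 16.037, 18.834, 19.901, 21.899, 24.963}, y in {-29.804, -26.046, -24.033, -23.541, -22.506, -22.287, -21.471, -21.462, -20.819, -20.435, -20.177, -19.4, -19.141, -18.891, -18.84, -18.528, -18.528, -18.365, -18.248, -18.106, -17.588, -17.33, -17.071, -16.32, -16.036, -15.677, -15.564, -14.769, -13.83, -13.749, -13.106, -12.287, -11.011, -10.535, -10.071, -9.011, -9.011, -8.192, -7.964, -7.252, -6.312, -5.734, -5.393, -4.915, -2.553, -2.457, -1.638, 0, 0.819, 1.638, 4.915}
xmin=-13.192, ymin=-29.804, xmax=24.963, ymax=4.915

Answer: -13.192 -29.804 24.963 4.915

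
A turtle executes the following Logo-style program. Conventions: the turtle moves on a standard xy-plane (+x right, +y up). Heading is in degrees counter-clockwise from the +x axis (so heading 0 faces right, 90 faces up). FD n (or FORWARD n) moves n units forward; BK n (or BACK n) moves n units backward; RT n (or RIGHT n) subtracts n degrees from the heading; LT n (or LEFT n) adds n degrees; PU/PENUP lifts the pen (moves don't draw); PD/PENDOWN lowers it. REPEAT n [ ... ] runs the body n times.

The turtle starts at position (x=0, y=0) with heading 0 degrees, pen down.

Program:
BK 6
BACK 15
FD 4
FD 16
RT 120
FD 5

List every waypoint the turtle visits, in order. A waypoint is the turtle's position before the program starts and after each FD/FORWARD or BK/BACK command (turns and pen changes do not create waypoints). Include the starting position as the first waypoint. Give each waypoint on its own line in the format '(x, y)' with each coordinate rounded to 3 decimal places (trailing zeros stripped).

Executing turtle program step by step:
Start: pos=(0,0), heading=0, pen down
BK 6: (0,0) -> (-6,0) [heading=0, draw]
BK 15: (-6,0) -> (-21,0) [heading=0, draw]
FD 4: (-21,0) -> (-17,0) [heading=0, draw]
FD 16: (-17,0) -> (-1,0) [heading=0, draw]
RT 120: heading 0 -> 240
FD 5: (-1,0) -> (-3.5,-4.33) [heading=240, draw]
Final: pos=(-3.5,-4.33), heading=240, 5 segment(s) drawn
Waypoints (6 total):
(0, 0)
(-6, 0)
(-21, 0)
(-17, 0)
(-1, 0)
(-3.5, -4.33)

Answer: (0, 0)
(-6, 0)
(-21, 0)
(-17, 0)
(-1, 0)
(-3.5, -4.33)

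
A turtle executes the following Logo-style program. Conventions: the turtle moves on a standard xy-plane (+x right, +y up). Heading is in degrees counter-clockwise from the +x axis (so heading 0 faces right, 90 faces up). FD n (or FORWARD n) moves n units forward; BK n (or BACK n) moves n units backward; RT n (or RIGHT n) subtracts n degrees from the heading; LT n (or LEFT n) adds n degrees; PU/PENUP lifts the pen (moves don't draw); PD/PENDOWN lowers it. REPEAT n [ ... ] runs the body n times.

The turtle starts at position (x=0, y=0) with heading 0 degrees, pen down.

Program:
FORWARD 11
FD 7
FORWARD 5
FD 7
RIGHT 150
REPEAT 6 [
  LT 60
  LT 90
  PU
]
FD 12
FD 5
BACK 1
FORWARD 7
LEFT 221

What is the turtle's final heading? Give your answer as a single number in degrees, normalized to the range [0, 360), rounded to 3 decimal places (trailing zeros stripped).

Answer: 251

Derivation:
Executing turtle program step by step:
Start: pos=(0,0), heading=0, pen down
FD 11: (0,0) -> (11,0) [heading=0, draw]
FD 7: (11,0) -> (18,0) [heading=0, draw]
FD 5: (18,0) -> (23,0) [heading=0, draw]
FD 7: (23,0) -> (30,0) [heading=0, draw]
RT 150: heading 0 -> 210
REPEAT 6 [
  -- iteration 1/6 --
  LT 60: heading 210 -> 270
  LT 90: heading 270 -> 0
  PU: pen up
  -- iteration 2/6 --
  LT 60: heading 0 -> 60
  LT 90: heading 60 -> 150
  PU: pen up
  -- iteration 3/6 --
  LT 60: heading 150 -> 210
  LT 90: heading 210 -> 300
  PU: pen up
  -- iteration 4/6 --
  LT 60: heading 300 -> 0
  LT 90: heading 0 -> 90
  PU: pen up
  -- iteration 5/6 --
  LT 60: heading 90 -> 150
  LT 90: heading 150 -> 240
  PU: pen up
  -- iteration 6/6 --
  LT 60: heading 240 -> 300
  LT 90: heading 300 -> 30
  PU: pen up
]
FD 12: (30,0) -> (40.392,6) [heading=30, move]
FD 5: (40.392,6) -> (44.722,8.5) [heading=30, move]
BK 1: (44.722,8.5) -> (43.856,8) [heading=30, move]
FD 7: (43.856,8) -> (49.919,11.5) [heading=30, move]
LT 221: heading 30 -> 251
Final: pos=(49.919,11.5), heading=251, 4 segment(s) drawn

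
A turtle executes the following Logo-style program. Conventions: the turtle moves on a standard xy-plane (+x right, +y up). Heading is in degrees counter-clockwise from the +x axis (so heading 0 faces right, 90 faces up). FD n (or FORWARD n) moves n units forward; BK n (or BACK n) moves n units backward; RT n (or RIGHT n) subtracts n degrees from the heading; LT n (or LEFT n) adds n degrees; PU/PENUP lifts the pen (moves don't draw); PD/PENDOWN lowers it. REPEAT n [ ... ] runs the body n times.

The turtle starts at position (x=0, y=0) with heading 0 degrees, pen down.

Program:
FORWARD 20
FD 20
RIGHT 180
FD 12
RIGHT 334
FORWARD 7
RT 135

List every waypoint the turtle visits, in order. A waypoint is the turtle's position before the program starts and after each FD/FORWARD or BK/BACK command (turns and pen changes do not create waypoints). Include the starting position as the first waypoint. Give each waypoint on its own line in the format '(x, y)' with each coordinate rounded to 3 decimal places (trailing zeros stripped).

Executing turtle program step by step:
Start: pos=(0,0), heading=0, pen down
FD 20: (0,0) -> (20,0) [heading=0, draw]
FD 20: (20,0) -> (40,0) [heading=0, draw]
RT 180: heading 0 -> 180
FD 12: (40,0) -> (28,0) [heading=180, draw]
RT 334: heading 180 -> 206
FD 7: (28,0) -> (21.708,-3.069) [heading=206, draw]
RT 135: heading 206 -> 71
Final: pos=(21.708,-3.069), heading=71, 4 segment(s) drawn
Waypoints (5 total):
(0, 0)
(20, 0)
(40, 0)
(28, 0)
(21.708, -3.069)

Answer: (0, 0)
(20, 0)
(40, 0)
(28, 0)
(21.708, -3.069)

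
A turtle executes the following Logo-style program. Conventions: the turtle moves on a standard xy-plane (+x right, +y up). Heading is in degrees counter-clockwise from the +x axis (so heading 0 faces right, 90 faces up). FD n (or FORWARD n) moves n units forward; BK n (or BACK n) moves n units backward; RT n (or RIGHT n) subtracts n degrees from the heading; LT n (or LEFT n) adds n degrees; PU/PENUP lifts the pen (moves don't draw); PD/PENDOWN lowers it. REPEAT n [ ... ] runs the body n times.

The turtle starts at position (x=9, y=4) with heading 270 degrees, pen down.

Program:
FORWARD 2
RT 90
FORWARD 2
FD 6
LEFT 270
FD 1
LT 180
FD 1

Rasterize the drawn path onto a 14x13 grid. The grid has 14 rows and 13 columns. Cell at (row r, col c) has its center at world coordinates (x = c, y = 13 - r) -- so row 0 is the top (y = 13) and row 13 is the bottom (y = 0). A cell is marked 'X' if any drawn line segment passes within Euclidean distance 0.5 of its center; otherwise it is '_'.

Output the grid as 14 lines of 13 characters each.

Answer: _____________
_____________
_____________
_____________
_____________
_____________
_____________
_____________
_____________
_________X___
_X_______X___
_XXXXXXXXX___
_____________
_____________

Derivation:
Segment 0: (9,4) -> (9,2)
Segment 1: (9,2) -> (7,2)
Segment 2: (7,2) -> (1,2)
Segment 3: (1,2) -> (1,3)
Segment 4: (1,3) -> (1,2)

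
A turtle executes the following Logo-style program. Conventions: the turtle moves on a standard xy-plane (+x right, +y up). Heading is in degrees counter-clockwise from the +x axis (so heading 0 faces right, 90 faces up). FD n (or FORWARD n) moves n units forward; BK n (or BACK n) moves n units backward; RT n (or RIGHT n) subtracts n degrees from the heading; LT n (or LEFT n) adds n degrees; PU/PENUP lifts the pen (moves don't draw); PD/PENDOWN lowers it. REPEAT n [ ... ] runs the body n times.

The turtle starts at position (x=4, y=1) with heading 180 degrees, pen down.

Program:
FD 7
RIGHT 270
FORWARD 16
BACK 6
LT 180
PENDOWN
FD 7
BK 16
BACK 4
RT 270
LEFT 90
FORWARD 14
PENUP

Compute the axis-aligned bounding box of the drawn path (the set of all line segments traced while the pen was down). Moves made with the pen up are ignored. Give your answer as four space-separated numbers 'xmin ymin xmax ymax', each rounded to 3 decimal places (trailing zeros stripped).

Answer: -3 -36 4 1

Derivation:
Executing turtle program step by step:
Start: pos=(4,1), heading=180, pen down
FD 7: (4,1) -> (-3,1) [heading=180, draw]
RT 270: heading 180 -> 270
FD 16: (-3,1) -> (-3,-15) [heading=270, draw]
BK 6: (-3,-15) -> (-3,-9) [heading=270, draw]
LT 180: heading 270 -> 90
PD: pen down
FD 7: (-3,-9) -> (-3,-2) [heading=90, draw]
BK 16: (-3,-2) -> (-3,-18) [heading=90, draw]
BK 4: (-3,-18) -> (-3,-22) [heading=90, draw]
RT 270: heading 90 -> 180
LT 90: heading 180 -> 270
FD 14: (-3,-22) -> (-3,-36) [heading=270, draw]
PU: pen up
Final: pos=(-3,-36), heading=270, 7 segment(s) drawn

Segment endpoints: x in {-3, -3, -3, -3, 4}, y in {-36, -22, -18, -15, -9, -2, 1, 1}
xmin=-3, ymin=-36, xmax=4, ymax=1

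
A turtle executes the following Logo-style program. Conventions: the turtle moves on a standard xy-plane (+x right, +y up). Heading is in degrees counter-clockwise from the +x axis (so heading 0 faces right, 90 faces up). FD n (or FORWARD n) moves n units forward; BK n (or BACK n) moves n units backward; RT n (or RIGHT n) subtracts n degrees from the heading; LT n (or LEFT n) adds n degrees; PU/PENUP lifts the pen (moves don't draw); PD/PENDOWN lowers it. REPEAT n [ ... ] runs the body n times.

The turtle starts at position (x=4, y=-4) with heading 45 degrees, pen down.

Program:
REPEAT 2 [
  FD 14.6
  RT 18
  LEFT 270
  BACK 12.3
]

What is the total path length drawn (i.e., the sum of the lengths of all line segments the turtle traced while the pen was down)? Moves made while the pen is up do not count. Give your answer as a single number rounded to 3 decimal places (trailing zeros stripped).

Executing turtle program step by step:
Start: pos=(4,-4), heading=45, pen down
REPEAT 2 [
  -- iteration 1/2 --
  FD 14.6: (4,-4) -> (14.324,6.324) [heading=45, draw]
  RT 18: heading 45 -> 27
  LT 270: heading 27 -> 297
  BK 12.3: (14.324,6.324) -> (8.74,17.283) [heading=297, draw]
  -- iteration 2/2 --
  FD 14.6: (8.74,17.283) -> (15.368,4.274) [heading=297, draw]
  RT 18: heading 297 -> 279
  LT 270: heading 279 -> 189
  BK 12.3: (15.368,4.274) -> (27.517,6.199) [heading=189, draw]
]
Final: pos=(27.517,6.199), heading=189, 4 segment(s) drawn

Segment lengths:
  seg 1: (4,-4) -> (14.324,6.324), length = 14.6
  seg 2: (14.324,6.324) -> (8.74,17.283), length = 12.3
  seg 3: (8.74,17.283) -> (15.368,4.274), length = 14.6
  seg 4: (15.368,4.274) -> (27.517,6.199), length = 12.3
Total = 53.8

Answer: 53.8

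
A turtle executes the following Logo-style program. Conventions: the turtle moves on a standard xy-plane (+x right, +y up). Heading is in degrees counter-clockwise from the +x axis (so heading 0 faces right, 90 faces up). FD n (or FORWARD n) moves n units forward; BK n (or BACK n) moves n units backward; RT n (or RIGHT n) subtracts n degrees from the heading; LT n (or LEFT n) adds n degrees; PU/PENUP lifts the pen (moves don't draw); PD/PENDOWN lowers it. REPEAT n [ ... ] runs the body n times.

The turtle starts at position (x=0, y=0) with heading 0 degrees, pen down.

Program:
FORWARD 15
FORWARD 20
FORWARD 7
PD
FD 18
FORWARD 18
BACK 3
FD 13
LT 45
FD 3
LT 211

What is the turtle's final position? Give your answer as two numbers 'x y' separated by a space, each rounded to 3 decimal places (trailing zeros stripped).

Answer: 90.121 2.121

Derivation:
Executing turtle program step by step:
Start: pos=(0,0), heading=0, pen down
FD 15: (0,0) -> (15,0) [heading=0, draw]
FD 20: (15,0) -> (35,0) [heading=0, draw]
FD 7: (35,0) -> (42,0) [heading=0, draw]
PD: pen down
FD 18: (42,0) -> (60,0) [heading=0, draw]
FD 18: (60,0) -> (78,0) [heading=0, draw]
BK 3: (78,0) -> (75,0) [heading=0, draw]
FD 13: (75,0) -> (88,0) [heading=0, draw]
LT 45: heading 0 -> 45
FD 3: (88,0) -> (90.121,2.121) [heading=45, draw]
LT 211: heading 45 -> 256
Final: pos=(90.121,2.121), heading=256, 8 segment(s) drawn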